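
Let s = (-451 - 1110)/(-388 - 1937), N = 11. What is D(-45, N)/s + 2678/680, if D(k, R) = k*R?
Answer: -389207321/530740 ≈ -733.33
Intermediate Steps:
D(k, R) = R*k
s = 1561/2325 (s = -1561/(-2325) = -1561*(-1/2325) = 1561/2325 ≈ 0.67140)
D(-45, N)/s + 2678/680 = (11*(-45))/(1561/2325) + 2678/680 = -495*2325/1561 + 2678*(1/680) = -1150875/1561 + 1339/340 = -389207321/530740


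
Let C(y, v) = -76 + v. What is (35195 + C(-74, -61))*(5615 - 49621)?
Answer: -1542762348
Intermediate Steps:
(35195 + C(-74, -61))*(5615 - 49621) = (35195 + (-76 - 61))*(5615 - 49621) = (35195 - 137)*(-44006) = 35058*(-44006) = -1542762348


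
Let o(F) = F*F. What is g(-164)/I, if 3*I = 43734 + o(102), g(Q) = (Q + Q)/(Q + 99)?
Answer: 164/586495 ≈ 0.00027963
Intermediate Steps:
o(F) = F**2
g(Q) = 2*Q/(99 + Q) (g(Q) = (2*Q)/(99 + Q) = 2*Q/(99 + Q))
I = 18046 (I = (43734 + 102**2)/3 = (43734 + 10404)/3 = (1/3)*54138 = 18046)
g(-164)/I = (2*(-164)/(99 - 164))/18046 = (2*(-164)/(-65))*(1/18046) = (2*(-164)*(-1/65))*(1/18046) = (328/65)*(1/18046) = 164/586495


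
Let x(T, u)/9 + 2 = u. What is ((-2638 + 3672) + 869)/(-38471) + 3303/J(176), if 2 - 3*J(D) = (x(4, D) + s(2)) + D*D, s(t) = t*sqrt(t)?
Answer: -3604884990659/10183769898958 + 9909*sqrt(2)/529425796 ≈ -0.35396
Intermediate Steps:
s(t) = t**(3/2)
x(T, u) = -18 + 9*u
J(D) = 20/3 - 3*D - 2*sqrt(2)/3 - D**2/3 (J(D) = 2/3 - (((-18 + 9*D) + 2**(3/2)) + D*D)/3 = 2/3 - (((-18 + 9*D) + 2*sqrt(2)) + D**2)/3 = 2/3 - ((-18 + 2*sqrt(2) + 9*D) + D**2)/3 = 2/3 - (-18 + D**2 + 2*sqrt(2) + 9*D)/3 = 2/3 + (6 - 3*D - 2*sqrt(2)/3 - D**2/3) = 20/3 - 3*D - 2*sqrt(2)/3 - D**2/3)
((-2638 + 3672) + 869)/(-38471) + 3303/J(176) = ((-2638 + 3672) + 869)/(-38471) + 3303/(20/3 - 3*176 - 2*sqrt(2)/3 - 1/3*176**2) = (1034 + 869)*(-1/38471) + 3303/(20/3 - 528 - 2*sqrt(2)/3 - 1/3*30976) = 1903*(-1/38471) + 3303/(20/3 - 528 - 2*sqrt(2)/3 - 30976/3) = -1903/38471 + 3303/(-32540/3 - 2*sqrt(2)/3)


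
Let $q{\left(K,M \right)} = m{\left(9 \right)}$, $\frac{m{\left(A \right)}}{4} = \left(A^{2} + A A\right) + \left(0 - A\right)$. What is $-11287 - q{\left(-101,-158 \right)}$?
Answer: $-11899$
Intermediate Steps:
$m{\left(A \right)} = - 4 A + 8 A^{2}$ ($m{\left(A \right)} = 4 \left(\left(A^{2} + A A\right) + \left(0 - A\right)\right) = 4 \left(\left(A^{2} + A^{2}\right) - A\right) = 4 \left(2 A^{2} - A\right) = 4 \left(- A + 2 A^{2}\right) = - 4 A + 8 A^{2}$)
$q{\left(K,M \right)} = 612$ ($q{\left(K,M \right)} = 4 \cdot 9 \left(-1 + 2 \cdot 9\right) = 4 \cdot 9 \left(-1 + 18\right) = 4 \cdot 9 \cdot 17 = 612$)
$-11287 - q{\left(-101,-158 \right)} = -11287 - 612 = -11899$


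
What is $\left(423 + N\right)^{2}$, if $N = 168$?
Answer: $349281$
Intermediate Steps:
$\left(423 + N\right)^{2} = \left(423 + 168\right)^{2} = 591^{2} = 349281$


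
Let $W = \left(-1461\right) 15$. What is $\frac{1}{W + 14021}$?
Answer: $- \frac{1}{7894} \approx -0.00012668$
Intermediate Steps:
$W = -21915$
$\frac{1}{W + 14021} = \frac{1}{-21915 + 14021} = \frac{1}{-7894} = - \frac{1}{7894}$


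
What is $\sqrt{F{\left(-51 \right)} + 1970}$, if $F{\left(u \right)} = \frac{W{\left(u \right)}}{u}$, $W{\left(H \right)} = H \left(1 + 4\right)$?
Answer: $5 \sqrt{79} \approx 44.441$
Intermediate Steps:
$W{\left(H \right)} = 5 H$ ($W{\left(H \right)} = H 5 = 5 H$)
$F{\left(u \right)} = 5$ ($F{\left(u \right)} = \frac{5 u}{u} = 5$)
$\sqrt{F{\left(-51 \right)} + 1970} = \sqrt{5 + 1970} = \sqrt{1975} = 5 \sqrt{79}$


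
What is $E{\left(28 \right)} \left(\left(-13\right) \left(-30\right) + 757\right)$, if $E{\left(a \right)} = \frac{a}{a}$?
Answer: $1147$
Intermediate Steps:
$E{\left(a \right)} = 1$
$E{\left(28 \right)} \left(\left(-13\right) \left(-30\right) + 757\right) = 1 \left(\left(-13\right) \left(-30\right) + 757\right) = 1 \left(390 + 757\right) = 1 \cdot 1147 = 1147$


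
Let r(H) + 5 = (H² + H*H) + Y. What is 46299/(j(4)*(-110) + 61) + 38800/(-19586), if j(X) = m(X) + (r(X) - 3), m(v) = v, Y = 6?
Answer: -524778707/36028447 ≈ -14.566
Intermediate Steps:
r(H) = 1 + 2*H² (r(H) = -5 + ((H² + H*H) + 6) = -5 + ((H² + H²) + 6) = -5 + (2*H² + 6) = -5 + (6 + 2*H²) = 1 + 2*H²)
j(X) = -2 + X + 2*X² (j(X) = X + ((1 + 2*X²) - 3) = X + (-2 + 2*X²) = -2 + X + 2*X²)
46299/(j(4)*(-110) + 61) + 38800/(-19586) = 46299/((-2 + 4 + 2*4²)*(-110) + 61) + 38800/(-19586) = 46299/((-2 + 4 + 2*16)*(-110) + 61) + 38800*(-1/19586) = 46299/((-2 + 4 + 32)*(-110) + 61) - 19400/9793 = 46299/(34*(-110) + 61) - 19400/9793 = 46299/(-3740 + 61) - 19400/9793 = 46299/(-3679) - 19400/9793 = 46299*(-1/3679) - 19400/9793 = -46299/3679 - 19400/9793 = -524778707/36028447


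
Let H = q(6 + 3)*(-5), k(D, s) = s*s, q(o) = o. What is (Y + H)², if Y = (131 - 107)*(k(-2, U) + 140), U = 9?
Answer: 27657081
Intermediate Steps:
k(D, s) = s²
H = -45 (H = (6 + 3)*(-5) = 9*(-5) = -45)
Y = 5304 (Y = (131 - 107)*(9² + 140) = 24*(81 + 140) = 24*221 = 5304)
(Y + H)² = (5304 - 45)² = 5259² = 27657081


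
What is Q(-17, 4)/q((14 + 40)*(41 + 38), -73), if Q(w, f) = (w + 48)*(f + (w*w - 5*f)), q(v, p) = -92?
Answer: -8463/92 ≈ -91.989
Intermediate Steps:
Q(w, f) = (48 + w)*(w² - 4*f) (Q(w, f) = (48 + w)*(f + (w² - 5*f)) = (48 + w)*(w² - 4*f))
Q(-17, 4)/q((14 + 40)*(41 + 38), -73) = ((-17)³ - 192*4 + 48*(-17)² - 4*4*(-17))/(-92) = (-4913 - 768 + 48*289 + 272)*(-1/92) = (-4913 - 768 + 13872 + 272)*(-1/92) = 8463*(-1/92) = -8463/92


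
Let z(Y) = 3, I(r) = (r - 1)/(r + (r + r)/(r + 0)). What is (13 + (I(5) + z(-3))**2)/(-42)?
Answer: -631/1029 ≈ -0.61322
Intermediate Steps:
I(r) = (-1 + r)/(2 + r) (I(r) = (-1 + r)/(r + (2*r)/r) = (-1 + r)/(r + 2) = (-1 + r)/(2 + r))
(13 + (I(5) + z(-3))**2)/(-42) = (13 + ((-1 + 5)/(2 + 5) + 3)**2)/(-42) = (13 + (4/7 + 3)**2)*(-1/42) = (13 + (25/7)**2)*(-1/42) = (13 + 625/49)*(-1/42) = (1262/49)*(-1/42) = -631/1029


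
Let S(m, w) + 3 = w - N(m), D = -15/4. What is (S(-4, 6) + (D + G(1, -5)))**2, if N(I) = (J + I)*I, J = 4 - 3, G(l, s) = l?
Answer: 2209/16 ≈ 138.06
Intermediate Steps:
J = 1
D = -15/4 (D = -15*1/4 = -15/4 ≈ -3.7500)
N(I) = I*(1 + I) (N(I) = (1 + I)*I = I*(1 + I))
S(m, w) = -3 + w - m*(1 + m) (S(m, w) = -3 + (w - m*(1 + m)) = -3 + w - m*(1 + m))
(S(-4, 6) + (D + G(1, -5)))**2 = ((-3 + 6 - 1*(-4)*(1 - 4)) + (-15/4 + 1))**2 = ((-3 + 6 - 1*(-4)*(-3)) - 11/4)**2 = ((-3 + 6 - 12) - 11/4)**2 = (-9 - 11/4)**2 = (-47/4)**2 = 2209/16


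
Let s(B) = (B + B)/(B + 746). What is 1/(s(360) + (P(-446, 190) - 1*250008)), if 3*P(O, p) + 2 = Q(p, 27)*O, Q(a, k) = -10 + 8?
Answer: -1659/414270022 ≈ -4.0046e-6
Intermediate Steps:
Q(a, k) = -2
P(O, p) = -⅔ - 2*O/3 (P(O, p) = -⅔ + (-2*O)/3 = -⅔ - 2*O/3)
s(B) = 2*B/(746 + B) (s(B) = (2*B)/(746 + B) = 2*B/(746 + B))
1/(s(360) + (P(-446, 190) - 1*250008)) = 1/(2*360/(746 + 360) + ((-⅔ - ⅔*(-446)) - 1*250008)) = 1/(2*360/1106 + ((-⅔ + 892/3) - 250008)) = 1/(2*360*(1/1106) + (890/3 - 250008)) = 1/(360/553 - 749134/3) = 1/(-414270022/1659) = -1659/414270022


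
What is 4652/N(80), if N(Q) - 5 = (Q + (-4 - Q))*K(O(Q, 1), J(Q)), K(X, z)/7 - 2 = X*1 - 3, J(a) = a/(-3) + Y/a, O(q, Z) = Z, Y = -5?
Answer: 4652/5 ≈ 930.40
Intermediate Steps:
J(a) = -5/a - a/3 (J(a) = a/(-3) - 5/a = a*(-⅓) - 5/a = -a/3 - 5/a = -5/a - a/3)
K(X, z) = -7 + 7*X (K(X, z) = 14 + 7*(X*1 - 3) = 14 + 7*(X - 3) = 14 + 7*(-3 + X) = 14 + (-21 + 7*X) = -7 + 7*X)
N(Q) = 5 (N(Q) = 5 + (Q + (-4 - Q))*(-7 + 7*1) = 5 - 4*(-7 + 7) = 5 - 4*0 = 5 + 0 = 5)
4652/N(80) = 4652/5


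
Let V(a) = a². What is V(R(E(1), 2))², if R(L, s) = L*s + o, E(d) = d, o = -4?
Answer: 16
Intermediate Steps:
R(L, s) = -4 + L*s (R(L, s) = L*s - 4 = -4 + L*s)
V(R(E(1), 2))² = ((-4 + 1*2)²)² = ((-4 + 2)²)² = ((-2)²)² = 4² = 16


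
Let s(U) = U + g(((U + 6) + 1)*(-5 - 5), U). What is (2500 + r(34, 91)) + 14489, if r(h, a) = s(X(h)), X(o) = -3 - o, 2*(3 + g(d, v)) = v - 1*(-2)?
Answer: 33863/2 ≈ 16932.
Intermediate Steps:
g(d, v) = -2 + v/2 (g(d, v) = -3 + (v - 1*(-2))/2 = -3 + (v + 2)/2 = -3 + (2 + v)/2 = -3 + (1 + v/2) = -2 + v/2)
s(U) = -2 + 3*U/2 (s(U) = U + (-2 + U/2) = -2 + 3*U/2)
r(h, a) = -13/2 - 3*h/2 (r(h, a) = -2 + 3*(-3 - h)/2 = -2 + (-9/2 - 3*h/2) = -13/2 - 3*h/2)
(2500 + r(34, 91)) + 14489 = (2500 + (-13/2 - 3/2*34)) + 14489 = (2500 + (-13/2 - 51)) + 14489 = (2500 - 115/2) + 14489 = 4885/2 + 14489 = 33863/2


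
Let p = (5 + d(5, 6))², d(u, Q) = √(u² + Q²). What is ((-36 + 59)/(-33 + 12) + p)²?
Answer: 5869189/441 + 35660*√61/21 ≈ 26571.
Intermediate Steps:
d(u, Q) = √(Q² + u²)
p = (5 + √61)² (p = (5 + √(6² + 5²))² = (5 + √(36 + 25))² = (5 + √61)² ≈ 164.10)
((-36 + 59)/(-33 + 12) + p)² = ((-36 + 59)/(-33 + 12) + (5 + √61)²)² = (23/(-21) + (5 + √61)²)² = (23*(-1/21) + (5 + √61)²)² = (-23/21 + (5 + √61)²)²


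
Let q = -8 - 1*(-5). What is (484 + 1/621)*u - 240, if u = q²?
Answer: 284005/69 ≈ 4116.0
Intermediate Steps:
q = -3 (q = -8 + 5 = -3)
u = 9 (u = (-3)² = 9)
(484 + 1/621)*u - 240 = (484 + 1/621)*9 - 240 = (300565/621)*9 - 240 = 300565/69 - 240 = 284005/69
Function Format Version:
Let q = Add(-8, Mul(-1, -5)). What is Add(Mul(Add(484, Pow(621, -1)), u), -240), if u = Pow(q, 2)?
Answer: Rational(284005, 69) ≈ 4116.0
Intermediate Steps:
q = -3 (q = Add(-8, 5) = -3)
u = 9 (u = Pow(-3, 2) = 9)
Add(Mul(Add(484, Pow(621, -1)), u), -240) = Add(Mul(Add(484, Pow(621, -1)), 9), -240) = Add(Mul(Add(484, Rational(1, 621)), 9), -240) = Add(Mul(Rational(300565, 621), 9), -240) = Add(Rational(300565, 69), -240) = Rational(284005, 69)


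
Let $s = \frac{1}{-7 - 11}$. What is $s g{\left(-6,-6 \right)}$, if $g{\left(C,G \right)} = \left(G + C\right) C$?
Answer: $-4$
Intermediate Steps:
$s = - \frac{1}{18}$ ($s = \frac{1}{-18} = - \frac{1}{18} \approx -0.055556$)
$g{\left(C,G \right)} = C \left(C + G\right)$ ($g{\left(C,G \right)} = \left(C + G\right) C = C \left(C + G\right)$)
$s g{\left(-6,-6 \right)} = - \frac{\left(-6\right) \left(-6 - 6\right)}{18} = - \frac{\left(-6\right) \left(-12\right)}{18} = \left(- \frac{1}{18}\right) 72 = -4$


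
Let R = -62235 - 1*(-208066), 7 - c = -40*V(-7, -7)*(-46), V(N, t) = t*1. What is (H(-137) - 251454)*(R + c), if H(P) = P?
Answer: -39932020338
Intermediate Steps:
V(N, t) = t
c = 12887 (c = 7 - (-40*(-7))*(-46) = 7 - 280*(-46) = 7 - 1*(-12880) = 7 + 12880 = 12887)
R = 145831 (R = -62235 + 208066 = 145831)
(H(-137) - 251454)*(R + c) = (-137 - 251454)*(145831 + 12887) = -251591*158718 = -39932020338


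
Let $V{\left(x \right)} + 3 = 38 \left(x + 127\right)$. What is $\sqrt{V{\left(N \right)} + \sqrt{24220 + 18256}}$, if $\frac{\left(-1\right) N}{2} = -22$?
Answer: $\sqrt{6495 + 2 \sqrt{10619}} \approx 81.86$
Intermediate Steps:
$N = 44$ ($N = \left(-2\right) \left(-22\right) = 44$)
$V{\left(x \right)} = 4823 + 38 x$ ($V{\left(x \right)} = -3 + 38 \left(x + 127\right) = -3 + 38 \left(127 + x\right) = -3 + \left(4826 + 38 x\right) = 4823 + 38 x$)
$\sqrt{V{\left(N \right)} + \sqrt{24220 + 18256}} = \sqrt{\left(4823 + 38 \cdot 44\right) + \sqrt{24220 + 18256}} = \sqrt{\left(4823 + 1672\right) + \sqrt{42476}} = \sqrt{6495 + 2 \sqrt{10619}}$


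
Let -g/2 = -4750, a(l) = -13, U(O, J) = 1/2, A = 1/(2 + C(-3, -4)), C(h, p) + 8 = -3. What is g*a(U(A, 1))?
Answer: -123500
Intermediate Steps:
C(h, p) = -11 (C(h, p) = -8 - 3 = -11)
A = -⅑ (A = 1/(2 - 11) = 1/(-9) = -⅑ ≈ -0.11111)
U(O, J) = ½
g = 9500 (g = -2*(-4750) = 9500)
g*a(U(A, 1)) = 9500*(-13) = -123500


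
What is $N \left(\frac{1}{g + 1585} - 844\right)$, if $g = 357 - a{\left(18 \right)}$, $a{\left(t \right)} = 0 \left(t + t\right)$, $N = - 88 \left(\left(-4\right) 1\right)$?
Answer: $- \frac{288472272}{971} \approx -2.9709 \cdot 10^{5}$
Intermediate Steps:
$N = 352$ ($N = \left(-88\right) \left(-4\right) = 352$)
$a{\left(t \right)} = 0$ ($a{\left(t \right)} = 0 \cdot 2 t = 0$)
$g = 357$ ($g = 357 - 0 = 357 + 0 = 357$)
$N \left(\frac{1}{g + 1585} - 844\right) = 352 \left(\frac{1}{357 + 1585} - 844\right) = 352 \left(\frac{1}{1942} - 844\right) = 352 \left(- \frac{1639047}{1942}\right) = - \frac{288472272}{971}$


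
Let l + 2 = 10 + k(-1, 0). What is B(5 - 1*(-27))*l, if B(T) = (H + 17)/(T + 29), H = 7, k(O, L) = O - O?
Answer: 192/61 ≈ 3.1475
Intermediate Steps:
k(O, L) = 0
B(T) = 24/(29 + T) (B(T) = (7 + 17)/(T + 29) = 24/(29 + T))
l = 8 (l = -2 + (10 + 0) = -2 + 10 = 8)
B(5 - 1*(-27))*l = (24/(29 + (5 - 1*(-27))))*8 = (24/(29 + (5 + 27)))*8 = (24/(29 + 32))*8 = (24/61)*8 = 192/61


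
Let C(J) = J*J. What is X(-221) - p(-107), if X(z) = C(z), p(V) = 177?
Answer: 48664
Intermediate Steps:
C(J) = J²
X(z) = z²
X(-221) - p(-107) = (-221)² - 1*177 = 48841 - 177 = 48664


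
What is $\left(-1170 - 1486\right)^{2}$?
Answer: $7054336$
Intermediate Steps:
$\left(-1170 - 1486\right)^{2} = \left(-2656\right)^{2} = 7054336$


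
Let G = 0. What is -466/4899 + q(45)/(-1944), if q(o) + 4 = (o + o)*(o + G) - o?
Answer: -6835601/3174552 ≈ -2.1532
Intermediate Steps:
q(o) = -4 - o + 2*o² (q(o) = -4 + ((o + o)*(o + 0) - o) = -4 + ((2*o)*o - o) = -4 + (2*o² - o) = -4 + (-o + 2*o²) = -4 - o + 2*o²)
-466/4899 + q(45)/(-1944) = -466/4899 + (-4 - 1*45 + 2*45²)/(-1944) = -466*1/4899 + (-4 - 45 + 2*2025)*(-1/1944) = -466/4899 + (-4 - 45 + 4050)*(-1/1944) = -466/4899 + 4001*(-1/1944) = -466/4899 - 4001/1944 = -6835601/3174552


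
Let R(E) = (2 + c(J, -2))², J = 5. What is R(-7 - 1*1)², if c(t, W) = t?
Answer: 2401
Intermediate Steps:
R(E) = 49 (R(E) = (2 + 5)² = 7² = 49)
R(-7 - 1*1)² = 49² = 2401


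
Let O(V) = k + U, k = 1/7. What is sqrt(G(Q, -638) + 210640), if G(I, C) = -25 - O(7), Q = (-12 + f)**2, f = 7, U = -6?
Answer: sqrt(10320422)/7 ≈ 458.93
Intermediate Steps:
k = 1/7 ≈ 0.14286
Q = 25 (Q = (-12 + 7)**2 = (-5)**2 = 25)
O(V) = -41/7 (O(V) = 1/7 - 6 = -41/7)
G(I, C) = -134/7 (G(I, C) = -25 - 1*(-41/7) = -25 + 41/7 = -134/7)
sqrt(G(Q, -638) + 210640) = sqrt(-134/7 + 210640) = sqrt(1474346/7) = sqrt(10320422)/7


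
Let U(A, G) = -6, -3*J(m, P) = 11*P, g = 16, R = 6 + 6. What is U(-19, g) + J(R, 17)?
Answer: -205/3 ≈ -68.333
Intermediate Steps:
R = 12
J(m, P) = -11*P/3
U(-19, g) + J(R, 17) = -6 - 11/3*17 = -6 - 187/3 = -205/3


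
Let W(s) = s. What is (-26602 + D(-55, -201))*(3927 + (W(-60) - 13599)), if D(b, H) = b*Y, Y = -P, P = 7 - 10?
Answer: 260496444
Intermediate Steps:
P = -3
Y = 3 (Y = -1*(-3) = 3)
D(b, H) = 3*b (D(b, H) = b*3 = 3*b)
(-26602 + D(-55, -201))*(3927 + (W(-60) - 13599)) = (-26602 + 3*(-55))*(3927 + (-60 - 13599)) = (-26602 - 165)*(3927 - 13659) = -26767*(-9732) = 260496444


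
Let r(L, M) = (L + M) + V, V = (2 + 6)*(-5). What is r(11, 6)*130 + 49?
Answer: -2941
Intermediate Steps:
V = -40 (V = 8*(-5) = -40)
r(L, M) = -40 + L + M (r(L, M) = (L + M) - 40 = -40 + L + M)
r(11, 6)*130 + 49 = (-40 + 11 + 6)*130 + 49 = -23*130 + 49 = -2990 + 49 = -2941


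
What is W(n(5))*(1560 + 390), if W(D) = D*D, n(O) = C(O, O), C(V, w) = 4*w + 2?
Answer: 943800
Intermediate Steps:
C(V, w) = 2 + 4*w
n(O) = 2 + 4*O
W(D) = D**2
W(n(5))*(1560 + 390) = (2 + 4*5)**2*(1560 + 390) = (2 + 20)**2*1950 = 22**2*1950 = 484*1950 = 943800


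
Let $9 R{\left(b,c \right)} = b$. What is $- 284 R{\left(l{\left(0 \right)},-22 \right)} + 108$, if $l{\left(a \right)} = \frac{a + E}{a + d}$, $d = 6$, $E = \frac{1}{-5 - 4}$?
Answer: $\frac{26386}{243} \approx 108.58$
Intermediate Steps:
$E = - \frac{1}{9}$ ($E = \frac{1}{-9} = - \frac{1}{9} \approx -0.11111$)
$l{\left(a \right)} = \frac{- \frac{1}{9} + a}{6 + a}$ ($l{\left(a \right)} = \frac{a - \frac{1}{9}}{a + 6} = \frac{- \frac{1}{9} + a}{6 + a}$)
$R{\left(b,c \right)} = \frac{b}{9}$
$- 284 R{\left(l{\left(0 \right)},-22 \right)} + 108 = - 284 \frac{\frac{1}{6 + 0} \left(- \frac{1}{9} + 0\right)}{9} + 108 = - 284 \frac{\frac{1}{6} \left(- \frac{1}{9}\right)}{9} + 108 = - 284 \cdot \frac{1}{9} \left(- \frac{1}{54}\right) + 108 = \left(-284\right) \left(- \frac{1}{486}\right) + 108 = \frac{142}{243} + 108 = \frac{26386}{243}$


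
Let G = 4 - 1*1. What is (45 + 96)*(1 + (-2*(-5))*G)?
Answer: 4371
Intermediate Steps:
G = 3 (G = 4 - 1 = 3)
(45 + 96)*(1 + (-2*(-5))*G) = (45 + 96)*(1 - 2*(-5)*3) = 141*(1 + 10*3) = 141*(1 + 30) = 141*31 = 4371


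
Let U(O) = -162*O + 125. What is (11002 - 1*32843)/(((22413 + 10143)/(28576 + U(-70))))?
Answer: -291511827/10852 ≈ -26863.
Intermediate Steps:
U(O) = 125 - 162*O
(11002 - 1*32843)/(((22413 + 10143)/(28576 + U(-70)))) = (11002 - 1*32843)/(((22413 + 10143)/(28576 + (125 - 162*(-70))))) = (11002 - 32843)/((32556/(28576 + (125 + 11340)))) = -21841/(32556/(28576 + 11465)) = -21841/(32556/40041) = -21841/(32556*(1/40041)) = -21841/10852/13347 = -21841*13347/10852 = -291511827/10852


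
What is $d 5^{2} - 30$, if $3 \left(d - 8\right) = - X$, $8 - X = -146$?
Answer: $- \frac{3340}{3} \approx -1113.3$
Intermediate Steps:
$X = 154$ ($X = 8 - -146 = 8 + 146 = 154$)
$d = - \frac{130}{3}$ ($d = 8 + \frac{\left(-1\right) 154}{3} = 8 + \frac{1}{3} \left(-154\right) = 8 - \frac{154}{3} = - \frac{130}{3} \approx -43.333$)
$d 5^{2} - 30 = - \frac{130 \cdot 5^{2}}{3} - 30 = \left(- \frac{130}{3}\right) 25 - 30 = - \frac{3250}{3} - 30 = - \frac{3340}{3}$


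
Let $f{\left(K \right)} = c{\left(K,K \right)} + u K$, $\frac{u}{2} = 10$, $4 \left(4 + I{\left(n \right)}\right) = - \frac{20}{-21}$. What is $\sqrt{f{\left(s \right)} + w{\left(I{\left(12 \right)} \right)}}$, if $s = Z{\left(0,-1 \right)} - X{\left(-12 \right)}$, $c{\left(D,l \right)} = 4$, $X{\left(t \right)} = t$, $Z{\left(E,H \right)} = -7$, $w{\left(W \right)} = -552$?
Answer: $8 i \sqrt{7} \approx 21.166 i$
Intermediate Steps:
$I{\left(n \right)} = - \frac{79}{21}$ ($I{\left(n \right)} = -4 + \frac{\left(-20\right) \frac{1}{-21}}{4} = -4 + \frac{\left(-20\right) \left(- \frac{1}{21}\right)}{4} = -4 + \frac{1}{4} \cdot \frac{20}{21} = -4 + \frac{5}{21} = - \frac{79}{21}$)
$u = 20$ ($u = 2 \cdot 10 = 20$)
$s = 5$ ($s = -7 - -12 = -7 + 12 = 5$)
$f{\left(K \right)} = 4 + 20 K$
$\sqrt{f{\left(s \right)} + w{\left(I{\left(12 \right)} \right)}} = \sqrt{\left(4 + 20 \cdot 5\right) - 552} = \sqrt{\left(4 + 100\right) - 552} = \sqrt{104 - 552} = \sqrt{-448} = 8 i \sqrt{7}$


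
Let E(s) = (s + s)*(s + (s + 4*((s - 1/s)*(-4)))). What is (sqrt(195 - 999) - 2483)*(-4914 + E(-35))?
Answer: 97288906 - 78364*I*sqrt(201) ≈ 9.7289e+7 - 1.111e+6*I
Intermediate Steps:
E(s) = 2*s*(-14*s + 16/s) (E(s) = (2*s)*(s + (s + 4*(-4*s + 4/s))) = (2*s)*(s + (s + (-16*s + 16/s))) = (2*s)*(s + (-15*s + 16/s)) = (2*s)*(-14*s + 16/s) = 2*s*(-14*s + 16/s))
(sqrt(195 - 999) - 2483)*(-4914 + E(-35)) = (sqrt(195 - 999) - 2483)*(-4914 + (32 - 28*(-35)**2)) = (sqrt(-804) - 2483)*(-4914 + (32 - 28*1225)) = (2*I*sqrt(201) - 2483)*(-4914 + (32 - 34300)) = (-2483 + 2*I*sqrt(201))*(-4914 - 34268) = (-2483 + 2*I*sqrt(201))*(-39182) = 97288906 - 78364*I*sqrt(201)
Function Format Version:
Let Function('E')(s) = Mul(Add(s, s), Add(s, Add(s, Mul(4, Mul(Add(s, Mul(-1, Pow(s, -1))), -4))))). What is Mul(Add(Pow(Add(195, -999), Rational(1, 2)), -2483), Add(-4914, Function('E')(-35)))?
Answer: Add(97288906, Mul(-78364, I, Pow(201, Rational(1, 2)))) ≈ Add(9.7289e+7, Mul(-1.1110e+6, I))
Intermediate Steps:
Function('E')(s) = Mul(2, s, Add(Mul(-14, s), Mul(16, Pow(s, -1)))) (Function('E')(s) = Mul(Mul(2, s), Add(s, Add(s, Mul(4, Add(Mul(-4, s), Mul(4, Pow(s, -1))))))) = Mul(Mul(2, s), Add(s, Add(s, Add(Mul(-16, s), Mul(16, Pow(s, -1)))))) = Mul(Mul(2, s), Add(s, Add(Mul(-15, s), Mul(16, Pow(s, -1))))) = Mul(Mul(2, s), Add(Mul(-14, s), Mul(16, Pow(s, -1)))) = Mul(2, s, Add(Mul(-14, s), Mul(16, Pow(s, -1)))))
Mul(Add(Pow(Add(195, -999), Rational(1, 2)), -2483), Add(-4914, Function('E')(-35))) = Mul(Add(Pow(Add(195, -999), Rational(1, 2)), -2483), Add(-4914, Add(32, Mul(-28, Pow(-35, 2))))) = Mul(Add(Pow(-804, Rational(1, 2)), -2483), Add(-4914, Add(32, Mul(-28, 1225)))) = Mul(Add(Mul(2, I, Pow(201, Rational(1, 2))), -2483), Add(-4914, Add(32, -34300))) = Mul(Add(-2483, Mul(2, I, Pow(201, Rational(1, 2)))), Add(-4914, -34268)) = Mul(Add(-2483, Mul(2, I, Pow(201, Rational(1, 2)))), -39182) = Add(97288906, Mul(-78364, I, Pow(201, Rational(1, 2))))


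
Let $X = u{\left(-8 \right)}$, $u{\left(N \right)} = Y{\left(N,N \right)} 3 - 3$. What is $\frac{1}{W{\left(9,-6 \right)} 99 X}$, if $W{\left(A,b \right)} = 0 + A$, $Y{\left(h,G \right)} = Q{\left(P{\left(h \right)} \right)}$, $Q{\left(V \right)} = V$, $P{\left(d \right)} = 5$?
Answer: $\frac{1}{10692} \approx 9.3528 \cdot 10^{-5}$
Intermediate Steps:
$Y{\left(h,G \right)} = 5$
$u{\left(N \right)} = 12$ ($u{\left(N \right)} = 5 \cdot 3 - 3 = 15 - 3 = 12$)
$X = 12$
$W{\left(A,b \right)} = A$
$\frac{1}{W{\left(9,-6 \right)} 99 X} = \frac{1}{9 \cdot 99 \cdot 12} = \frac{1}{891 \cdot 12} = \frac{1}{10692}$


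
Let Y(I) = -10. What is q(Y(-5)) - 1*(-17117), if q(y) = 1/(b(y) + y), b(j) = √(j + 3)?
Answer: 1831509/107 - I*√7/107 ≈ 17117.0 - 0.024727*I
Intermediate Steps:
b(j) = √(3 + j)
q(y) = 1/(y + √(3 + y)) (q(y) = 1/(√(3 + y) + y) = 1/(y + √(3 + y)))
q(Y(-5)) - 1*(-17117) = 1/(-10 + √(3 - 10)) - 1*(-17117) = 1/(-10 + √(-7)) + 17117 = 1/(-10 + I*√7) + 17117 = 17117 + 1/(-10 + I*√7)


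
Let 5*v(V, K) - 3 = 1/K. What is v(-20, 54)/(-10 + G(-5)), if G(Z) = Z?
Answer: -163/4050 ≈ -0.040247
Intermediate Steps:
v(V, K) = ⅗ + 1/(5*K)
v(-20, 54)/(-10 + G(-5)) = ((⅕)*(1 + 3*54)/54)/(-10 - 5) = ((⅕)*(1/54)*(1 + 162))/(-15) = -163/(75*54) = -1/15*163/270 = -163/4050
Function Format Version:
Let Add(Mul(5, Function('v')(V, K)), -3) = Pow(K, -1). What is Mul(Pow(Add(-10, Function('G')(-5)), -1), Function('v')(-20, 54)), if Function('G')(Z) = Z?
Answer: Rational(-163, 4050) ≈ -0.040247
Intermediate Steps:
Function('v')(V, K) = Add(Rational(3, 5), Mul(Rational(1, 5), Pow(K, -1)))
Mul(Pow(Add(-10, Function('G')(-5)), -1), Function('v')(-20, 54)) = Mul(Pow(Add(-10, -5), -1), Mul(Rational(1, 5), Pow(54, -1), Add(1, Mul(3, 54)))) = Mul(Pow(-15, -1), Mul(Rational(1, 5), Rational(1, 54), Add(1, 162))) = Mul(Rational(-1, 15), Mul(Rational(1, 5), Rational(1, 54), 163)) = Mul(Rational(-1, 15), Rational(163, 270)) = Rational(-163, 4050)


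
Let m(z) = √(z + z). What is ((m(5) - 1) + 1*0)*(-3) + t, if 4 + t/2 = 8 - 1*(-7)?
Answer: 25 - 3*√10 ≈ 15.513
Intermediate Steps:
m(z) = √2*√z (m(z) = √(2*z) = √2*√z)
t = 22 (t = -8 + 2*(8 - 1*(-7)) = -8 + 2*(8 + 7) = -8 + 2*15 = -8 + 30 = 22)
((m(5) - 1) + 1*0)*(-3) + t = ((√2*√5 - 1) + 1*0)*(-3) + 22 = ((√10 - 1) + 0)*(-3) + 22 = ((-1 + √10) + 0)*(-3) + 22 = (-1 + √10)*(-3) + 22 = (3 - 3*√10) + 22 = 25 - 3*√10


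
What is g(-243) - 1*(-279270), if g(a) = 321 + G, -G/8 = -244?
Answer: 281543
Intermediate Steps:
G = 1952 (G = -8*(-244) = 1952)
g(a) = 2273 (g(a) = 321 + 1952 = 2273)
g(-243) - 1*(-279270) = 2273 - 1*(-279270) = 2273 + 279270 = 281543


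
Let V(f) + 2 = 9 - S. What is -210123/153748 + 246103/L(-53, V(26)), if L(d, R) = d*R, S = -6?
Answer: -2921739907/8148644 ≈ -358.56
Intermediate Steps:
V(f) = 13 (V(f) = -2 + (9 - 1*(-6)) = -2 + (9 + 6) = -2 + 15 = 13)
L(d, R) = R*d
-210123/153748 + 246103/L(-53, V(26)) = -210123/153748 + 246103/((13*(-53))) = -210123*1/153748 + 246103/(-689) = -210123/153748 + 246103*(-1/689) = -210123/153748 - 18931/53 = -2921739907/8148644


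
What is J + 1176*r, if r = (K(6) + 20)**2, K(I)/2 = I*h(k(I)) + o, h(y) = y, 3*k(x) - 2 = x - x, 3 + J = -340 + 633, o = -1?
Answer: 795266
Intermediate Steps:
J = 290 (J = -3 + (-340 + 633) = -3 + 293 = 290)
k(x) = 2/3 (k(x) = 2/3 + (x - x)/3 = 2/3 + (1/3)*0 = 2/3 + 0 = 2/3)
K(I) = -2 + 4*I/3 (K(I) = 2*(I*(2/3) - 1) = 2*(2*I/3 - 1) = 2*(-1 + 2*I/3) = -2 + 4*I/3)
r = 676 (r = ((-2 + (4/3)*6) + 20)**2 = ((-2 + 8) + 20)**2 = (6 + 20)**2 = 26**2 = 676)
J + 1176*r = 290 + 1176*676 = 290 + 794976 = 795266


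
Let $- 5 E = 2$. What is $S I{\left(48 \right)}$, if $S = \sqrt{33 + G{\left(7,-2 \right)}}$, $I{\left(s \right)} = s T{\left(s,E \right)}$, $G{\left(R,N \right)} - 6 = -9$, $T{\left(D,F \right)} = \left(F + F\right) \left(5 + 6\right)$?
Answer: $- \frac{2112 \sqrt{30}}{5} \approx -2313.6$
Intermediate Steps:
$E = - \frac{2}{5}$ ($E = \left(- \frac{1}{5}\right) 2 = - \frac{2}{5} \approx -0.4$)
$T{\left(D,F \right)} = 22 F$ ($T{\left(D,F \right)} = 2 F 11 = 22 F$)
$G{\left(R,N \right)} = -3$ ($G{\left(R,N \right)} = 6 - 9 = -3$)
$I{\left(s \right)} = - \frac{44 s}{5}$ ($I{\left(s \right)} = s 22 \left(- \frac{2}{5}\right) = s \left(- \frac{44}{5}\right) = - \frac{44 s}{5}$)
$S = \sqrt{30}$ ($S = \sqrt{33 - 3} = \sqrt{30} \approx 5.4772$)
$S I{\left(48 \right)} = \sqrt{30} \left(\left(- \frac{44}{5}\right) 48\right) = \sqrt{30} \left(- \frac{2112}{5}\right) = - \frac{2112 \sqrt{30}}{5}$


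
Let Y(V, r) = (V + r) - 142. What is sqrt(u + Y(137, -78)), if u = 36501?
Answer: sqrt(36418) ≈ 190.83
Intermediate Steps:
Y(V, r) = -142 + V + r
sqrt(u + Y(137, -78)) = sqrt(36501 + (-142 + 137 - 78)) = sqrt(36501 - 83) = sqrt(36418)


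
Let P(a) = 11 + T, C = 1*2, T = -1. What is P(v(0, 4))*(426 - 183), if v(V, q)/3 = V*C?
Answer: 2430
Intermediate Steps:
C = 2
v(V, q) = 6*V (v(V, q) = 3*(V*2) = 3*(2*V) = 6*V)
P(a) = 10 (P(a) = 11 - 1 = 10)
P(v(0, 4))*(426 - 183) = 10*(426 - 183) = 10*243 = 2430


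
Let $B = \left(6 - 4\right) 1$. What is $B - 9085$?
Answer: $-9083$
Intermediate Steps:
$B = 2$ ($B = 2 \cdot 1 = 2$)
$B - 9085 = 2 - 9085 = -9083$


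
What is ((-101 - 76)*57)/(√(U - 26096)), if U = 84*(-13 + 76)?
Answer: 10089*I*√5201/10402 ≈ 69.948*I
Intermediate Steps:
U = 5292 (U = 84*63 = 5292)
((-101 - 76)*57)/(√(U - 26096)) = ((-101 - 76)*57)/(√(5292 - 26096)) = (-177*57)/(√(-20804)) = -10089*(-I*√5201/10402) = -(-10089)*I*√5201/10402 = 10089*I*√5201/10402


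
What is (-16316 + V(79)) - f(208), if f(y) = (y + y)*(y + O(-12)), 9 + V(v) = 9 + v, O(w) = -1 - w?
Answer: -107341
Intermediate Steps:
V(v) = v (V(v) = -9 + (9 + v) = v)
f(y) = 2*y*(11 + y) (f(y) = (y + y)*(y + (-1 - 1*(-12))) = (2*y)*(y + (-1 + 12)) = (2*y)*(y + 11) = (2*y)*(11 + y) = 2*y*(11 + y))
(-16316 + V(79)) - f(208) = (-16316 + 79) - 2*208*(11 + 208) = -16237 - 2*208*219 = -16237 - 1*91104 = -16237 - 91104 = -107341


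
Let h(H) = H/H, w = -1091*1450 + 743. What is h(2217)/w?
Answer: -1/1581207 ≈ -6.3243e-7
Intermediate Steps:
w = -1581207 (w = -1581950 + 743 = -1581207)
h(H) = 1
h(2217)/w = 1/(-1581207) = 1*(-1/1581207) = -1/1581207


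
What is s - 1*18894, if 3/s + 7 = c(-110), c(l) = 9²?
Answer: -1398153/74 ≈ -18894.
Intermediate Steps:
c(l) = 81
s = 3/74 (s = 3/(-7 + 81) = 3/74 ≈ 0.040541)
s - 1*18894 = 3/74 - 1*18894 = 3/74 - 18894 = -1398153/74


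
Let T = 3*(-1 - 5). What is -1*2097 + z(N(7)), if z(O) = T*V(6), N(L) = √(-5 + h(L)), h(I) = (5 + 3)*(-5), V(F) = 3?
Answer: -2151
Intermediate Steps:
T = -18 (T = 3*(-6) = -18)
h(I) = -40 (h(I) = 8*(-5) = -40)
N(L) = 3*I*√5 (N(L) = √(-5 - 40) = √(-45) = 3*I*√5)
z(O) = -54 (z(O) = -18*3 = -54)
-1*2097 + z(N(7)) = -1*2097 - 54 = -2097 - 54 = -2151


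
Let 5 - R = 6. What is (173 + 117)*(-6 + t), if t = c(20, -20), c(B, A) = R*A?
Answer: 4060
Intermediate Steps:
R = -1 (R = 5 - 1*6 = 5 - 6 = -1)
c(B, A) = -A
t = 20 (t = -1*(-20) = 20)
(173 + 117)*(-6 + t) = (173 + 117)*(-6 + 20) = 290*14 = 4060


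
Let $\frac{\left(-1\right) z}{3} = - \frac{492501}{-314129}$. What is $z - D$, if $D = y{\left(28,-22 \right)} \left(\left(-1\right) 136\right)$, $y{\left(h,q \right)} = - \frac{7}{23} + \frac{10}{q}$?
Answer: $- \frac{8576344707}{79474637} \approx -107.91$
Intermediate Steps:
$y{\left(h,q \right)} = - \frac{7}{23} + \frac{10}{q}$ ($y{\left(h,q \right)} = \left(-7\right) \frac{1}{23} + \frac{10}{q} = - \frac{7}{23} + \frac{10}{q}$)
$z = - \frac{1477503}{314129}$ ($z = - 3 \left(- \frac{492501}{-314129}\right) = - 3 \left(\left(-492501\right) \left(- \frac{1}{314129}\right)\right) = \left(-3\right) \frac{492501}{314129} = - \frac{1477503}{314129} \approx -4.7035$)
$D = \frac{26112}{253}$ ($D = \left(- \frac{7}{23} + \frac{10}{-22}\right) \left(\left(-1\right) 136\right) = \left(- \frac{7}{23} + 10 \left(- \frac{1}{22}\right)\right) \left(-136\right) = \left(- \frac{7}{23} - \frac{5}{11}\right) \left(-136\right) = \left(- \frac{192}{253}\right) \left(-136\right) = \frac{26112}{253} \approx 103.21$)
$z - D = - \frac{1477503}{314129} - \frac{26112}{253} = - \frac{8576344707}{79474637}$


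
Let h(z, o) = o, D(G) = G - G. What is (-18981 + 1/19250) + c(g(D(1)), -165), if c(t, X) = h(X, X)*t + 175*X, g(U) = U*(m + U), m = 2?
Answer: -921227999/19250 ≈ -47856.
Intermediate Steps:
D(G) = 0
g(U) = U*(2 + U)
c(t, X) = 175*X + X*t (c(t, X) = X*t + 175*X = 175*X + X*t)
(-18981 + 1/19250) + c(g(D(1)), -165) = (-18981 + 1/19250) - 165*(175 + 0*(2 + 0)) = (-18981 + 1/19250) - 165*(175 + 0*2) = -365384249/19250 - 165*(175 + 0) = -365384249/19250 - 165*175 = -365384249/19250 - 28875 = -921227999/19250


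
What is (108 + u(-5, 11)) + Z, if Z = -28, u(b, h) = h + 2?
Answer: 93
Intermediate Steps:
u(b, h) = 2 + h
(108 + u(-5, 11)) + Z = (108 + (2 + 11)) - 28 = (108 + 13) - 28 = 121 - 28 = 93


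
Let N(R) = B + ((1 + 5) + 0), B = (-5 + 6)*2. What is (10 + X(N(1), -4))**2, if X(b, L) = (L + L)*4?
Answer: 484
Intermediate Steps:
B = 2 (B = 1*2 = 2)
N(R) = 8 (N(R) = 2 + ((1 + 5) + 0) = 2 + (6 + 0) = 2 + 6 = 8)
X(b, L) = 8*L (X(b, L) = (2*L)*4 = 8*L)
(10 + X(N(1), -4))**2 = (10 + 8*(-4))**2 = (10 - 32)**2 = (-22)**2 = 484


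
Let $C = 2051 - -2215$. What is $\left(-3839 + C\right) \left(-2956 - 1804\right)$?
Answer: $-2032520$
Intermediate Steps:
$C = 4266$ ($C = 2051 + 2215 = 4266$)
$\left(-3839 + C\right) \left(-2956 - 1804\right) = \left(-3839 + 4266\right) \left(-2956 - 1804\right) = 427 \left(-4760\right) = -2032520$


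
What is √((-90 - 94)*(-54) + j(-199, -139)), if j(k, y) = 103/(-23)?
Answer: 5*√210151/23 ≈ 99.657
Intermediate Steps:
j(k, y) = -103/23 (j(k, y) = 103*(-1/23) = -103/23)
√((-90 - 94)*(-54) + j(-199, -139)) = √((-90 - 94)*(-54) - 103/23) = √(-184*(-54) - 103/23) = √(9936 - 103/23) = √(228425/23) = 5*√210151/23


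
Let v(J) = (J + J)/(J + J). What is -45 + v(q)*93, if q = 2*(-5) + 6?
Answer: 48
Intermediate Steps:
q = -4 (q = -10 + 6 = -4)
v(J) = 1 (v(J) = (2*J)/((2*J)) = (2*J)*(1/(2*J)) = 1)
-45 + v(q)*93 = -45 + 1*93 = -45 + 93 = 48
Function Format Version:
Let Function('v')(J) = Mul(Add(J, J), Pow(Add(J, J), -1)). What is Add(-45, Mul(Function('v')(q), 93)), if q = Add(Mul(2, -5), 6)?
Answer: 48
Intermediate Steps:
q = -4 (q = Add(-10, 6) = -4)
Function('v')(J) = 1 (Function('v')(J) = Mul(Mul(2, J), Pow(Mul(2, J), -1)) = Mul(Mul(2, J), Mul(Rational(1, 2), Pow(J, -1))) = 1)
Add(-45, Mul(Function('v')(q), 93)) = Add(-45, Mul(1, 93)) = Add(-45, 93) = 48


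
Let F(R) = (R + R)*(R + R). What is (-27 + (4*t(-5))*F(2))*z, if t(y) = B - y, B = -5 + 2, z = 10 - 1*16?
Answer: -606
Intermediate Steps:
z = -6 (z = 10 - 16 = -6)
F(R) = 4*R² (F(R) = (2*R)*(2*R) = 4*R²)
B = -3
t(y) = -3 - y
(-27 + (4*t(-5))*F(2))*z = (-27 + (4*(-3 - 1*(-5)))*(4*2²))*(-6) = (-27 + (4*(-3 + 5))*(4*4))*(-6) = (-27 + (4*2)*16)*(-6) = (-27 + 8*16)*(-6) = (-27 + 128)*(-6) = 101*(-6) = -606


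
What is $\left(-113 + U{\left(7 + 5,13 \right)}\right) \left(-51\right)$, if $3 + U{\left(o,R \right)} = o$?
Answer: $5304$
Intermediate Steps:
$U{\left(o,R \right)} = -3 + o$
$\left(-113 + U{\left(7 + 5,13 \right)}\right) \left(-51\right) = \left(-113 + \left(-3 + \left(7 + 5\right)\right)\right) \left(-51\right) = \left(-113 + \left(-3 + 12\right)\right) \left(-51\right) = \left(-113 + 9\right) \left(-51\right) = \left(-104\right) \left(-51\right) = 5304$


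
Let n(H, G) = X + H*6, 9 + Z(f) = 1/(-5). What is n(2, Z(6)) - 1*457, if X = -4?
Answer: -449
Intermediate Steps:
Z(f) = -46/5 (Z(f) = -9 + 1/(-5) = -9 - 1/5 = -46/5)
n(H, G) = -4 + 6*H (n(H, G) = -4 + H*6 = -4 + 6*H)
n(2, Z(6)) - 1*457 = (-4 + 6*2) - 1*457 = (-4 + 12) - 457 = 8 - 457 = -449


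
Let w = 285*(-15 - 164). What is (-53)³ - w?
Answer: -97862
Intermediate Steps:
w = -51015 (w = 285*(-179) = -51015)
(-53)³ - w = (-53)³ - 1*(-51015) = -148877 + 51015 = -97862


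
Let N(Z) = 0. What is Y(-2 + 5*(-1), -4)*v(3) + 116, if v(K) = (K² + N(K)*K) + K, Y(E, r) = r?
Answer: 68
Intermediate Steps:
v(K) = K + K² (v(K) = (K² + 0*K) + K = (K² + 0) + K = K² + K = K + K²)
Y(-2 + 5*(-1), -4)*v(3) + 116 = -12*(1 + 3) + 116 = -12*4 + 116 = -4*12 + 116 = -48 + 116 = 68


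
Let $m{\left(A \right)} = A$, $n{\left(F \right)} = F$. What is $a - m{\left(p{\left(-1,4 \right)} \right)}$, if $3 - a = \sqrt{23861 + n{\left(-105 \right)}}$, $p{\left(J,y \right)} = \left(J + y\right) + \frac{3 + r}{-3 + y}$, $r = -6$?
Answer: $3 - 2 \sqrt{5939} \approx -151.13$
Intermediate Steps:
$p{\left(J,y \right)} = J + y - \frac{3}{-3 + y}$ ($p{\left(J,y \right)} = \left(J + y\right) + \frac{3 - 6}{-3 + y} = \left(J + y\right) - \frac{3}{-3 + y} = J + y - \frac{3}{-3 + y}$)
$a = 3 - 2 \sqrt{5939}$ ($a = 3 - \sqrt{23861 - 105} = 3 - \sqrt{23756} = 3 - 2 \sqrt{5939} \approx -151.13$)
$a - m{\left(p{\left(-1,4 \right)} \right)} = \left(3 - 2 \sqrt{5939}\right) - \frac{-3 + 4^{2} - -3 - 12 - 4}{-3 + 4} = \left(3 - 2 \sqrt{5939}\right) - \frac{-3 + 16 + 3 - 12 - 4}{1} = \left(3 - 2 \sqrt{5939}\right) - 1 \cdot 0 = \left(3 - 2 \sqrt{5939}\right) - 0 = \left(3 - 2 \sqrt{5939}\right) + 0 = 3 - 2 \sqrt{5939}$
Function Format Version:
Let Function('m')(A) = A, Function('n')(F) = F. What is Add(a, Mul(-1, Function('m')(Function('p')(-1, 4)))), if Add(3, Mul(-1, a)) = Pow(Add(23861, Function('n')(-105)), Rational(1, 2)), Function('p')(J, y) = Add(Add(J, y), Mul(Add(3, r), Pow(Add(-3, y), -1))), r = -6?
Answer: Add(3, Mul(-2, Pow(5939, Rational(1, 2)))) ≈ -151.13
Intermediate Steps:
Function('p')(J, y) = Add(J, y, Mul(-3, Pow(Add(-3, y), -1))) (Function('p')(J, y) = Add(Add(J, y), Mul(Add(3, -6), Pow(Add(-3, y), -1))) = Add(Add(J, y), Mul(-3, Pow(Add(-3, y), -1))) = Add(J, y, Mul(-3, Pow(Add(-3, y), -1))))
a = Add(3, Mul(-2, Pow(5939, Rational(1, 2)))) (a = Add(3, Mul(-1, Pow(Add(23861, -105), Rational(1, 2)))) = Add(3, Mul(-1, Pow(23756, Rational(1, 2)))) = Add(3, Mul(-1, Mul(2, Pow(5939, Rational(1, 2))))) = Add(3, Mul(-2, Pow(5939, Rational(1, 2)))) ≈ -151.13)
Add(a, Mul(-1, Function('m')(Function('p')(-1, 4)))) = Add(Add(3, Mul(-2, Pow(5939, Rational(1, 2)))), Mul(-1, Mul(Pow(Add(-3, 4), -1), Add(-3, Pow(4, 2), Mul(-3, -1), Mul(-3, 4), Mul(-1, 4))))) = Add(Add(3, Mul(-2, Pow(5939, Rational(1, 2)))), Mul(-1, Mul(Pow(1, -1), Add(-3, 16, 3, -12, -4)))) = Add(Add(3, Mul(-2, Pow(5939, Rational(1, 2)))), Mul(-1, Mul(1, 0))) = Add(Add(3, Mul(-2, Pow(5939, Rational(1, 2)))), Mul(-1, 0)) = Add(Add(3, Mul(-2, Pow(5939, Rational(1, 2)))), 0) = Add(3, Mul(-2, Pow(5939, Rational(1, 2))))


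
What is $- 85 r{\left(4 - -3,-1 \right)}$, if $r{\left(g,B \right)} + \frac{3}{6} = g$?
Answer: $- \frac{1105}{2} \approx -552.5$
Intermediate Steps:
$r{\left(g,B \right)} = - \frac{1}{2} + g$
$- 85 r{\left(4 - -3,-1 \right)} = - 85 \left(- \frac{1}{2} + \left(4 - -3\right)\right) = - 85 \left(- \frac{1}{2} + \left(4 + 3\right)\right) = - 85 \left(- \frac{1}{2} + 7\right) = \left(-85\right) \frac{13}{2} = - \frac{1105}{2}$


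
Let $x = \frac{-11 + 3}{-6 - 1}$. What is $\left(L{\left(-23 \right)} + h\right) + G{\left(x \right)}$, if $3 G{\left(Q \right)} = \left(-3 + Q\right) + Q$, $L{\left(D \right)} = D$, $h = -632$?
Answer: $- \frac{13760}{21} \approx -655.24$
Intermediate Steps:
$x = \frac{8}{7}$ ($x = - \frac{8}{-7} = \left(-8\right) \left(- \frac{1}{7}\right) = \frac{8}{7} \approx 1.1429$)
$G{\left(Q \right)} = -1 + \frac{2 Q}{3}$ ($G{\left(Q \right)} = \frac{\left(-3 + Q\right) + Q}{3} = \frac{-3 + 2 Q}{3} = -1 + \frac{2 Q}{3}$)
$\left(L{\left(-23 \right)} + h\right) + G{\left(x \right)} = \left(-23 - 632\right) + \left(-1 + \frac{2}{3} \cdot \frac{8}{7}\right) = -655 + \left(-1 + \frac{16}{21}\right) = -655 - \frac{5}{21} = - \frac{13760}{21}$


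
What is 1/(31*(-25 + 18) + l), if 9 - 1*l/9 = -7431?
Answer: 1/66743 ≈ 1.4983e-5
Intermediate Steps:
l = 66960 (l = 81 - 9*(-7431) = 81 + 66879 = 66960)
1/(31*(-25 + 18) + l) = 1/(31*(-25 + 18) + 66960) = 1/(31*(-7) + 66960) = 1/(-217 + 66960) = 1/66743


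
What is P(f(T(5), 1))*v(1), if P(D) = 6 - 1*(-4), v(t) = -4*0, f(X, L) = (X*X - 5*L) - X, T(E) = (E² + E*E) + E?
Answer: 0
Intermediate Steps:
T(E) = E + 2*E² (T(E) = (E² + E²) + E = 2*E² + E = E + 2*E²)
f(X, L) = X² - X - 5*L (f(X, L) = (X² - 5*L) - X = X² - X - 5*L)
v(t) = 0
P(D) = 10 (P(D) = 6 + 4 = 10)
P(f(T(5), 1))*v(1) = 10*0 = 0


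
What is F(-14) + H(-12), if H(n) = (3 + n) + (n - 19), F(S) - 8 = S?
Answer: -46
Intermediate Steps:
F(S) = 8 + S
H(n) = -16 + 2*n (H(n) = (3 + n) + (-19 + n) = -16 + 2*n)
F(-14) + H(-12) = (8 - 14) + (-16 + 2*(-12)) = -6 + (-16 - 24) = -6 - 40 = -46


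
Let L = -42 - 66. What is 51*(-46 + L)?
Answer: -7854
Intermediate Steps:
L = -108
51*(-46 + L) = 51*(-46 - 108) = 51*(-154) = -7854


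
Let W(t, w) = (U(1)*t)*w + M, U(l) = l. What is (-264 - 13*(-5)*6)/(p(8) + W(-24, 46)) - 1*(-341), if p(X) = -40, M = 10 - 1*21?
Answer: 18749/55 ≈ 340.89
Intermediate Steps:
M = -11 (M = 10 - 21 = -11)
W(t, w) = -11 + t*w (W(t, w) = (1*t)*w - 11 = t*w - 11 = -11 + t*w)
(-264 - 13*(-5)*6)/(p(8) + W(-24, 46)) - 1*(-341) = (-264 - 13*(-5)*6)/(-40 + (-11 - 24*46)) - 1*(-341) = (-264 + 65*6)/(-40 + (-11 - 1104)) + 341 = (-264 + 390)/(-40 - 1115) + 341 = 126/(-1155) + 341 = 126*(-1/1155) + 341 = -6/55 + 341 = 18749/55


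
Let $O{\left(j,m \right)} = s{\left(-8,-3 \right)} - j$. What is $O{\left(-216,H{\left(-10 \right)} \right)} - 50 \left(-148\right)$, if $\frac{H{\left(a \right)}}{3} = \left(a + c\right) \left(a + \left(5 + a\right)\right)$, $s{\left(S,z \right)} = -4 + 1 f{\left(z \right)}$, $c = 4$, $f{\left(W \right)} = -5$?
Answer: $7607$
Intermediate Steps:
$s{\left(S,z \right)} = -9$ ($s{\left(S,z \right)} = -4 + 1 \left(-5\right) = -4 - 5 = -9$)
$H{\left(a \right)} = 3 \left(4 + a\right) \left(5 + 2 a\right)$ ($H{\left(a \right)} = 3 \left(a + 4\right) \left(a + \left(5 + a\right)\right) = 3 \left(4 + a\right) \left(5 + 2 a\right)$)
$O{\left(j,m \right)} = -9 - j$
$O{\left(-216,H{\left(-10 \right)} \right)} - 50 \left(-148\right) = \left(-9 - -216\right) - 50 \left(-148\right) = \left(-9 + 216\right) - -7400 = 207 + 7400 = 7607$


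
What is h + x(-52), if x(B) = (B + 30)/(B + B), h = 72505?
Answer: 3770271/52 ≈ 72505.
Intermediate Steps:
x(B) = (30 + B)/(2*B) (x(B) = (30 + B)/((2*B)) = (30 + B)*(1/(2*B)) = (30 + B)/(2*B))
h + x(-52) = 72505 + (1/2)*(30 - 52)/(-52) = 72505 + (1/2)*(-1/52)*(-22) = 72505 + 11/52 = 3770271/52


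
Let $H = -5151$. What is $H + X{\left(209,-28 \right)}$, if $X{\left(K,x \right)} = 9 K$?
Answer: $-3270$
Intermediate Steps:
$H + X{\left(209,-28 \right)} = -5151 + 9 \cdot 209 = -5151 + 1881 = -3270$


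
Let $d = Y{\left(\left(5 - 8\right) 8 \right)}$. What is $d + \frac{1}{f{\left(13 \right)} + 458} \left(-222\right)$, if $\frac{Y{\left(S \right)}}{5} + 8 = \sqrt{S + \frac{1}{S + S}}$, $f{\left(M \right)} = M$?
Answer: $- \frac{6354}{157} + \frac{5 i \sqrt{3459}}{12} \approx -40.471 + 24.506 i$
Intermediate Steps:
$Y{\left(S \right)} = -40 + 5 \sqrt{S + \frac{1}{2 S}}$ ($Y{\left(S \right)} = -40 + 5 \sqrt{S + \frac{1}{S + S}} = -40 + 5 \sqrt{S + \frac{1}{2 S}}$)
$d = -40 + \frac{5 i \sqrt{3459}}{12}$ ($d = -40 + \frac{5 \sqrt{\frac{2}{\left(5 - 8\right) 8} + 4 \left(5 - 8\right) 8}}{2} = -40 + \frac{5 \sqrt{\frac{2}{\left(-3\right) 8} + 4 \left(\left(-3\right) 8\right)}}{2} = -40 + \frac{5 \sqrt{\frac{2}{-24} + 4 \left(-24\right)}}{2} = -40 + \frac{5 \sqrt{2 \left(- \frac{1}{24}\right) - 96}}{2} = -40 + \frac{5 \sqrt{- \frac{1}{12} - 96}}{2} = -40 + \frac{5 \sqrt{- \frac{1153}{12}}}{2} = -40 + \frac{5 \frac{i \sqrt{3459}}{6}}{2} = -40 + \frac{5 i \sqrt{3459}}{12} \approx -40.0 + 24.506 i$)
$d + \frac{1}{f{\left(13 \right)} + 458} \left(-222\right) = \left(-40 + \frac{5 i \sqrt{3459}}{12}\right) + \frac{1}{13 + 458} \left(-222\right) = \left(-40 + \frac{5 i \sqrt{3459}}{12}\right) + \frac{1}{471} \left(-222\right) = \left(-40 + \frac{5 i \sqrt{3459}}{12}\right) - \frac{74}{157} = - \frac{6354}{157} + \frac{5 i \sqrt{3459}}{12}$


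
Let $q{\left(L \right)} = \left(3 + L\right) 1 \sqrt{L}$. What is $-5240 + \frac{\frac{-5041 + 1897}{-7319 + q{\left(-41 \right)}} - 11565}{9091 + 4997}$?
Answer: $\frac{- 935214010 \sqrt{41} + 180127139457 i}{4696 \left(- 7319 i + 38 \sqrt{41}\right)} \approx -5240.8 - 1.0133 \cdot 10^{-6} i$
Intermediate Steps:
$q{\left(L \right)} = \sqrt{L} \left(3 + L\right)$ ($q{\left(L \right)} = \left(3 + L\right) \sqrt{L} = \sqrt{L} \left(3 + L\right)$)
$-5240 + \frac{\frac{-5041 + 1897}{-7319 + q{\left(-41 \right)}} - 11565}{9091 + 4997} = -5240 + \frac{\frac{-5041 + 1897}{-7319 + \sqrt{-41} \left(3 - 41\right)} - 11565}{9091 + 4997} = -5240 + \frac{- \frac{3144}{-7319 + i \sqrt{41} \left(-38\right)} - 11565}{14088} = -5240 + \left(- \frac{3144}{-7319 - 38 i \sqrt{41}} - 11565\right) \frac{1}{14088} = -5240 + \left(-11565 - \frac{3144}{-7319 - 38 i \sqrt{41}}\right) \frac{1}{14088} = -5240 - \left(\frac{3855}{4696} + \frac{131}{587 \left(-7319 - 38 i \sqrt{41}\right)}\right) = - \frac{24610895}{4696} - \frac{131}{587 \left(-7319 - 38 i \sqrt{41}\right)}$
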